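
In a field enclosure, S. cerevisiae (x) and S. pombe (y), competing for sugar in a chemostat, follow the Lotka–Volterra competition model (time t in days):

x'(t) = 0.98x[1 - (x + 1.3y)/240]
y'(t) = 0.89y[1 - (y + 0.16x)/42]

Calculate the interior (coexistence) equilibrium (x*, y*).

x* ≈ 234, y* ≈ 4.55

Setting both brackets to zero gives the nullclines x + 1.3y = 240 and 0.16x + y = 42.
Substituting y = 42 - 0.16x into the first: x(1 - 1.3·0.16) = 240 - 1.3·42.
So x* = 185/0.792 = 234, and then y* = 42 - 0.16·234 = 4.55.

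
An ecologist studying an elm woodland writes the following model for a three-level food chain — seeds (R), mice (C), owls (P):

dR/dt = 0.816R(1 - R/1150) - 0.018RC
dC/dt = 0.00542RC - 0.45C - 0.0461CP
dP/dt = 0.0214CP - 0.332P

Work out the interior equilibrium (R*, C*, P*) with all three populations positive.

From dP/dt = 0: 0.0214C* = 0.332, so C* = 15.5.
From dR/dt = 0: 0.816(1 - R*/1150) = 0.018·15.5, giving R* = 1150·(1 - 0.342) = 756.
From dC/dt = 0: 0.00542·756 - 0.45 = 0.0461P*, so P* = 3.65/0.0461 = 79.2.

R* ≈ 756, C* ≈ 15.5, P* ≈ 79.2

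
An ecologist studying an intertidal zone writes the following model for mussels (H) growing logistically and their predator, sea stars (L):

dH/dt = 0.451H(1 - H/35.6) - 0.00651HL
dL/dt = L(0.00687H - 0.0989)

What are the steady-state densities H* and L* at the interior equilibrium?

From dL/dt = 0 with L > 0: 0.00687H* = 0.0989, so H* = 14.4.
Substitute into dH/dt = 0: 0.451(1 - 14.4/35.6) = 0.00651L*.
The bracket is 0.596, giving L* = 0.269/0.00651 = 41.3.

H* ≈ 14.4, L* ≈ 41.3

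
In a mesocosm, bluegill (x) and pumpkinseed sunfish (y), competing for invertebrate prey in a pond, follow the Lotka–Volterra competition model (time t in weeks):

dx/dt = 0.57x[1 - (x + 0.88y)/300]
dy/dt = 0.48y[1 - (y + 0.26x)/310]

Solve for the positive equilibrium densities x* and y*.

Setting both brackets to zero gives the nullclines x + 0.88y = 300 and 0.26x + y = 310.
Substituting y = 310 - 0.26x into the first: x(1 - 0.88·0.26) = 300 - 0.88·310.
So x* = 27.2/0.771 = 35.3, and then y* = 310 - 0.26·35.3 = 301.

x* ≈ 35.3, y* ≈ 301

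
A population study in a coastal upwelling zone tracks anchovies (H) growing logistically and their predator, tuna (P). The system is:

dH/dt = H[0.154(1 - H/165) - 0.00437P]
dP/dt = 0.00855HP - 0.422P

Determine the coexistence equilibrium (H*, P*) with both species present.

From dP/dt = 0 with P > 0: 0.00855H* = 0.422, so H* = 49.4.
Substitute into dH/dt = 0: 0.154(1 - 49.4/165) = 0.00437P*.
The bracket is 0.701, giving P* = 0.108/0.00437 = 24.7.

H* ≈ 49.4, P* ≈ 24.7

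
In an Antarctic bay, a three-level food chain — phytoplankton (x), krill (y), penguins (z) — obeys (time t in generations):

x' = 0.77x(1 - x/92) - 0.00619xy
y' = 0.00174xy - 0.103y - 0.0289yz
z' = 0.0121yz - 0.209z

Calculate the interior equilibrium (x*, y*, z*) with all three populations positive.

x* ≈ 79.2, y* ≈ 17.3, z* ≈ 1.21

From dz/dt = 0: 0.0121y* = 0.209, so y* = 17.3.
From dx/dt = 0: 0.77(1 - x*/92) = 0.00619·17.3, giving x* = 92·(1 - 0.139) = 79.2.
From dy/dt = 0: 0.00174·79.2 - 0.103 = 0.0289z*, so z* = 0.0349/0.0289 = 1.21.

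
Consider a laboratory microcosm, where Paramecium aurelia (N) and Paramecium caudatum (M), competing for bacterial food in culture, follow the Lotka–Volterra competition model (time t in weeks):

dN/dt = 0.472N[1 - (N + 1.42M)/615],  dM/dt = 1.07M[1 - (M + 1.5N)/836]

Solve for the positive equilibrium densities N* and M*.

N* ≈ 506, M* ≈ 76.5

Setting both brackets to zero gives the nullclines N + 1.42M = 615 and 1.5N + M = 836.
Substituting M = 836 - 1.5N into the first: N(1 - 1.42·1.5) = 615 - 1.42·836.
So N* = -572/-1.13 = 506, and then M* = 836 - 1.5·506 = 76.5.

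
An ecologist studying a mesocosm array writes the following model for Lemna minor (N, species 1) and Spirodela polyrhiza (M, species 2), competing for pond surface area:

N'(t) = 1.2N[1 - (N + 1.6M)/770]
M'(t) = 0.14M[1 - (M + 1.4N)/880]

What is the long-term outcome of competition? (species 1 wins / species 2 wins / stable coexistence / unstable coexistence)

unstable coexistence (outcome depends on initial conditions)

Compare the nullcline intercepts: K1/α12 = 770/1.6 = 481 < K2 = 880; K2/α21 = 880/1.4 = 629 < K1 = 770.
Since both are reversed, neither can invade when rare; the interior point is a saddle.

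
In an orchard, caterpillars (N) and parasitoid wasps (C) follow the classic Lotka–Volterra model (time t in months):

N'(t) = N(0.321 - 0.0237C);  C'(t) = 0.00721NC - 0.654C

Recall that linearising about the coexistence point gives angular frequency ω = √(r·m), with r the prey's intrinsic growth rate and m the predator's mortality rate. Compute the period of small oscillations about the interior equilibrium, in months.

Here r = 0.321 and m = 0.654, so r·m = 0.21.
ω = √0.21 = 0.458 per month, hence T = 2π/ω ≈ 13.7 months.

T ≈ 13.7 months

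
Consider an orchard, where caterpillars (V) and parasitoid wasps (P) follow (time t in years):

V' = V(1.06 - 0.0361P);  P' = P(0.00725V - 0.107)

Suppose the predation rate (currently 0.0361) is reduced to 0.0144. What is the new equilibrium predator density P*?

P* ≈ 73.6

At the interior fixed point, setting dV/dt = 0 with V > 0 fixes P* = (prey growth rate)/(VP coefficient) — independent of the other coefficients.
With the change, P* = 1.06/0.0144 = 73.6; it rises from 29.4.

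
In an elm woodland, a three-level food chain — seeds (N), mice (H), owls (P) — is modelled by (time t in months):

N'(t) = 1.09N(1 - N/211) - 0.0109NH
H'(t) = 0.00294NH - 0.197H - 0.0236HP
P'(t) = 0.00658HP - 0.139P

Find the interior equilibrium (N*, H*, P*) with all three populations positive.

N* ≈ 166, H* ≈ 21.1, P* ≈ 12.4

From dP/dt = 0: 0.00658H* = 0.139, so H* = 21.1.
From dN/dt = 0: 1.09(1 - N*/211) = 0.0109·21.1, giving N* = 211·(1 - 0.211) = 166.
From dH/dt = 0: 0.00294·166 - 0.197 = 0.0236P*, so P* = 0.292/0.0236 = 12.4.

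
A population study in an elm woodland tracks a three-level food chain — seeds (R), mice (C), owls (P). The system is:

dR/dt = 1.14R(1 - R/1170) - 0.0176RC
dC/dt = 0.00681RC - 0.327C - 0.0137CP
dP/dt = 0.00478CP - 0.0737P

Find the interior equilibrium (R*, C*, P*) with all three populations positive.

R* ≈ 891, C* ≈ 15.4, P* ≈ 419

From dP/dt = 0: 0.00478C* = 0.0737, so C* = 15.4.
From dR/dt = 0: 1.14(1 - R*/1170) = 0.0176·15.4, giving R* = 1170·(1 - 0.238) = 891.
From dC/dt = 0: 0.00681·891 - 0.327 = 0.0137P*, so P* = 5.74/0.0137 = 419.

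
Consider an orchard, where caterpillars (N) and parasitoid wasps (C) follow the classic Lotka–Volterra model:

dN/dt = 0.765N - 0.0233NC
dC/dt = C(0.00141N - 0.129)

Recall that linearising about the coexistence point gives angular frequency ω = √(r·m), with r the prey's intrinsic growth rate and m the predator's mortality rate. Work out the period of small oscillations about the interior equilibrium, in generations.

T ≈ 20 generations

Here r = 0.765 and m = 0.129, so r·m = 0.0987.
ω = √0.0987 = 0.314 per generation, hence T = 2π/ω ≈ 20 generations.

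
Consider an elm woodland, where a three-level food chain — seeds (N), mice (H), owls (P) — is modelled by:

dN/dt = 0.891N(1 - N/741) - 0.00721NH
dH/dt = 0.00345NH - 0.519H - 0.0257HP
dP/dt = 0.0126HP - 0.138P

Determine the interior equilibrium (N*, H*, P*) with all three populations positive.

N* ≈ 675, H* ≈ 11, P* ≈ 70.5

From dP/dt = 0: 0.0126H* = 0.138, so H* = 11.
From dN/dt = 0: 0.891(1 - N*/741) = 0.00721·11, giving N* = 741·(1 - 0.0886) = 675.
From dH/dt = 0: 0.00345·675 - 0.519 = 0.0257P*, so P* = 1.81/0.0257 = 70.5.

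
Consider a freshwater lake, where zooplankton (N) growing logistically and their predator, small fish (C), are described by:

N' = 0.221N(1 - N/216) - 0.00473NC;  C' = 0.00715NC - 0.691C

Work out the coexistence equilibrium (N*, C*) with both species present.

From dC/dt = 0 with C > 0: 0.00715N* = 0.691, so N* = 96.6.
Substitute into dN/dt = 0: 0.221(1 - 96.6/216) = 0.00473C*.
The bracket is 0.553, giving C* = 0.122/0.00473 = 25.8.

N* ≈ 96.6, C* ≈ 25.8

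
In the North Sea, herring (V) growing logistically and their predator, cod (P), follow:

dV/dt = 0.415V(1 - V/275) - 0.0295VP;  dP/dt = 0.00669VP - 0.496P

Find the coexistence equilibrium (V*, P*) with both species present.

From dP/dt = 0 with P > 0: 0.00669V* = 0.496, so V* = 74.1.
Substitute into dV/dt = 0: 0.415(1 - 74.1/275) = 0.0295P*.
The bracket is 0.73, giving P* = 0.303/0.0295 = 10.3.

V* ≈ 74.1, P* ≈ 10.3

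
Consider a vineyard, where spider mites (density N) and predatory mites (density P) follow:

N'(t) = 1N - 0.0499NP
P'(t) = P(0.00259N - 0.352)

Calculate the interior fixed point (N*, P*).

Set dP/dt = 0 with P > 0: 0.00259N - 0.352 = 0, so N* = 0.352/0.00259 = 136.
Set dN/dt = 0 with N > 0: 1 - 0.0499P = 0, so P* = 1/0.0499 = 20.

N* ≈ 136, P* ≈ 20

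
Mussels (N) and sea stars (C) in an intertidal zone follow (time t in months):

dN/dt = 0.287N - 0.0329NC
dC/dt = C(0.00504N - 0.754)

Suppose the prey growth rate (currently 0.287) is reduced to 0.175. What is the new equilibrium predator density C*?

At the interior fixed point, setting dN/dt = 0 with N > 0 fixes C* = (prey growth rate)/(NC coefficient) — independent of the other coefficients.
With the change, C* = 0.175/0.0329 = 5.32; it falls from 8.72.

C* ≈ 5.32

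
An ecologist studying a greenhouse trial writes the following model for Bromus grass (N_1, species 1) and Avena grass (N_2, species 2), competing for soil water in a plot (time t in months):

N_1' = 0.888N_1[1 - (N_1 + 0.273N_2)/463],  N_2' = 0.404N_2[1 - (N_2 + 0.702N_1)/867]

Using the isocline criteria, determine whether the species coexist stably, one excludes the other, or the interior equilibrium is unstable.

Compare the nullcline intercepts: K1/α12 = 463/0.273 = 1700 > K2 = 867; K2/α21 = 867/0.702 = 1240 > K1 = 463.
Since both inequalities hold, each species can invade when rare, so the interior equilibrium is stable.

stable coexistence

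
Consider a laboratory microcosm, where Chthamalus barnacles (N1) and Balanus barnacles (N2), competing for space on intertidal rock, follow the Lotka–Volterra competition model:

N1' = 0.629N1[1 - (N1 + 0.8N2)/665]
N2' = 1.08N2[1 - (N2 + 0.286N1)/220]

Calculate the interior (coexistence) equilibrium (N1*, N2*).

N1* ≈ 634, N2* ≈ 38.7

Setting both brackets to zero gives the nullclines N1 + 0.8N2 = 665 and 0.286N1 + N2 = 220.
Substituting N2 = 220 - 0.286N1 into the first: N1(1 - 0.8·0.286) = 665 - 0.8·220.
So N1* = 489/0.771 = 634, and then N2* = 220 - 0.286·634 = 38.7.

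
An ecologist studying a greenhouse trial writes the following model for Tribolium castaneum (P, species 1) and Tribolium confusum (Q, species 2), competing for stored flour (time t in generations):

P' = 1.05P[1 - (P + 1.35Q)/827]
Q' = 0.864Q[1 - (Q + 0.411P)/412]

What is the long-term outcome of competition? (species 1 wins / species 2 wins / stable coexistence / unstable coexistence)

Compare the nullcline intercepts: K1/α12 = 827/1.35 = 613 > K2 = 412; K2/α21 = 412/0.411 = 1000 > K1 = 827.
Since both inequalities hold, each species can invade when rare, so the interior equilibrium is stable.

stable coexistence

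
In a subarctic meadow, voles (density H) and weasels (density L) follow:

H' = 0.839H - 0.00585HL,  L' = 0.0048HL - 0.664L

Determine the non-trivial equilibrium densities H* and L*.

H* ≈ 138, L* ≈ 143

Set dL/dt = 0 with L > 0: 0.0048H - 0.664 = 0, so H* = 0.664/0.0048 = 138.
Set dH/dt = 0 with H > 0: 0.839 - 0.00585L = 0, so L* = 0.839/0.00585 = 143.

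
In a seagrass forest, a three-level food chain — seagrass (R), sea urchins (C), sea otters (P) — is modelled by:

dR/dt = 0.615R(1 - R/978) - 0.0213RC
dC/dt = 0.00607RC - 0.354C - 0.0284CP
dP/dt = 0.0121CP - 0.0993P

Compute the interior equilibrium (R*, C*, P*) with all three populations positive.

From dP/dt = 0: 0.0121C* = 0.0993, so C* = 8.21.
From dR/dt = 0: 0.615(1 - R*/978) = 0.0213·8.21, giving R* = 978·(1 - 0.284) = 700.
From dC/dt = 0: 0.00607·700 - 0.354 = 0.0284P*, so P* = 3.9/0.0284 = 137.

R* ≈ 700, C* ≈ 8.21, P* ≈ 137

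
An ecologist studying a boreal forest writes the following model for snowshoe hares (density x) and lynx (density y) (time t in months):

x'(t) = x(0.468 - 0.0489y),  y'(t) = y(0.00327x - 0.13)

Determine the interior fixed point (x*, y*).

Set dy/dt = 0 with y > 0: 0.00327x - 0.13 = 0, so x* = 0.13/0.00327 = 39.8.
Set dx/dt = 0 with x > 0: 0.468 - 0.0489y = 0, so y* = 0.468/0.0489 = 9.57.

x* ≈ 39.8, y* ≈ 9.57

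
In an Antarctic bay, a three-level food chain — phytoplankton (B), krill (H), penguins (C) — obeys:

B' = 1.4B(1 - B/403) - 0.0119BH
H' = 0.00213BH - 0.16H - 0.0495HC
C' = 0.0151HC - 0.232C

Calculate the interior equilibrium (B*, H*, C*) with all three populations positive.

From dC/dt = 0: 0.0151H* = 0.232, so H* = 15.4.
From dB/dt = 0: 1.4(1 - B*/403) = 0.0119·15.4, giving B* = 403·(1 - 0.131) = 350.
From dH/dt = 0: 0.00213·350 - 0.16 = 0.0495C*, so C* = 0.586/0.0495 = 11.8.

B* ≈ 350, H* ≈ 15.4, C* ≈ 11.8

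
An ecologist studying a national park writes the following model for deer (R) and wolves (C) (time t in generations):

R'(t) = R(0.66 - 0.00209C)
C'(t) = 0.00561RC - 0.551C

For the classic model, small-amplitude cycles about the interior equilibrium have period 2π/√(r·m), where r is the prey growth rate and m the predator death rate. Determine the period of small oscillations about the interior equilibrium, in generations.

T ≈ 10.4 generations

Here r = 0.66 and m = 0.551, so r·m = 0.364.
ω = √0.364 = 0.603 per generation, hence T = 2π/ω ≈ 10.4 generations.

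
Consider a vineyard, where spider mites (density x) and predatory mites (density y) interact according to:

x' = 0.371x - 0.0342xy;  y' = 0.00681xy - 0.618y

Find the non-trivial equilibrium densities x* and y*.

x* ≈ 90.7, y* ≈ 10.8

Set dy/dt = 0 with y > 0: 0.00681x - 0.618 = 0, so x* = 0.618/0.00681 = 90.7.
Set dx/dt = 0 with x > 0: 0.371 - 0.0342y = 0, so y* = 0.371/0.0342 = 10.8.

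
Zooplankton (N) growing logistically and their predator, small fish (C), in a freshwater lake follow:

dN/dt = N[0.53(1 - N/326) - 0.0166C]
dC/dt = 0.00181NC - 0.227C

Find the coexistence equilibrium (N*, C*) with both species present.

From dC/dt = 0 with C > 0: 0.00181N* = 0.227, so N* = 125.
Substitute into dN/dt = 0: 0.53(1 - 125/326) = 0.0166C*.
The bracket is 0.615, giving C* = 0.326/0.0166 = 19.6.

N* ≈ 125, C* ≈ 19.6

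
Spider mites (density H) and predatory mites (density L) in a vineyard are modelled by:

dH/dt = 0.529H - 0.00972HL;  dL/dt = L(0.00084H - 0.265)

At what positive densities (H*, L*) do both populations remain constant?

Set dL/dt = 0 with L > 0: 0.00084H - 0.265 = 0, so H* = 0.265/0.00084 = 315.
Set dH/dt = 0 with H > 0: 0.529 - 0.00972L = 0, so L* = 0.529/0.00972 = 54.4.

H* ≈ 315, L* ≈ 54.4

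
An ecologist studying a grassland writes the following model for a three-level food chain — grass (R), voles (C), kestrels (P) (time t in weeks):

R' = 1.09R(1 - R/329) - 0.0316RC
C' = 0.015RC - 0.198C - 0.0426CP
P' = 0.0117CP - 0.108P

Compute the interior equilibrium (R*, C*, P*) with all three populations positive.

From dP/dt = 0: 0.0117C* = 0.108, so C* = 9.23.
From dR/dt = 0: 1.09(1 - R*/329) = 0.0316·9.23, giving R* = 329·(1 - 0.268) = 241.
From dC/dt = 0: 0.015·241 - 0.198 = 0.0426P*, so P* = 3.42/0.0426 = 80.2.

R* ≈ 241, C* ≈ 9.23, P* ≈ 80.2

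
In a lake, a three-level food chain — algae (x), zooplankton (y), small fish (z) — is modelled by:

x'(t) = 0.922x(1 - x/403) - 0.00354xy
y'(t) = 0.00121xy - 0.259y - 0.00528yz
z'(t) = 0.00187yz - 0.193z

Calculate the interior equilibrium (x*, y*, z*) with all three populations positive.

From dz/dt = 0: 0.00187y* = 0.193, so y* = 103.
From dx/dt = 0: 0.922(1 - x*/403) = 0.00354·103, giving x* = 403·(1 - 0.396) = 243.
From dy/dt = 0: 0.00121·243 - 0.259 = 0.00528z*, so z* = 0.0354/0.00528 = 6.7.

x* ≈ 243, y* ≈ 103, z* ≈ 6.7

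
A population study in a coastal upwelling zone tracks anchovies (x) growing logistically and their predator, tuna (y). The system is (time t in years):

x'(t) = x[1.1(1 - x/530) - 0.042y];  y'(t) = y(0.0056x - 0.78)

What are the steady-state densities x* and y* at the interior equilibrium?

x* ≈ 139, y* ≈ 19.3

From dy/dt = 0 with y > 0: 0.0056x* = 0.78, so x* = 139.
Substitute into dx/dt = 0: 1.1(1 - 139/530) = 0.042y*.
The bracket is 0.737, giving y* = 0.811/0.042 = 19.3.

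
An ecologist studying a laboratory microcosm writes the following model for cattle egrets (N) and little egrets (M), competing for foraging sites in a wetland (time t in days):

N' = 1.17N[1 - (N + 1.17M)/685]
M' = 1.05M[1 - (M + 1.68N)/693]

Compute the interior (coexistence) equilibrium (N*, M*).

Setting both brackets to zero gives the nullclines N + 1.17M = 685 and 1.68N + M = 693.
Substituting M = 693 - 1.68N into the first: N(1 - 1.17·1.68) = 685 - 1.17·693.
So N* = -126/-0.966 = 130, and then M* = 693 - 1.68·130 = 474.

N* ≈ 130, M* ≈ 474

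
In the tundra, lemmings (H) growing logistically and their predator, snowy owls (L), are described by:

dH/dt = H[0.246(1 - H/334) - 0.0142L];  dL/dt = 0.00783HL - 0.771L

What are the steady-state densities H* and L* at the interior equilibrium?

From dL/dt = 0 with L > 0: 0.00783H* = 0.771, so H* = 98.5.
Substitute into dH/dt = 0: 0.246(1 - 98.5/334) = 0.0142L*.
The bracket is 0.705, giving L* = 0.173/0.0142 = 12.2.

H* ≈ 98.5, L* ≈ 12.2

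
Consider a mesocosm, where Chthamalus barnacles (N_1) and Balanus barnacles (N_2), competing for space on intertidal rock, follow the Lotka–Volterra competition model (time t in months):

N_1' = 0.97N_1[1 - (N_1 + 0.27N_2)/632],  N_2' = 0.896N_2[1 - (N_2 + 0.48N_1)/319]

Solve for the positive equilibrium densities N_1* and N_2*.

Setting both brackets to zero gives the nullclines N_1 + 0.27N_2 = 632 and 0.48N_1 + N_2 = 319.
Substituting N_2 = 319 - 0.48N_1 into the first: N_1(1 - 0.27·0.48) = 632 - 0.27·319.
So N_1* = 546/0.87 = 627, and then N_2* = 319 - 0.48·627 = 18.

N_1* ≈ 627, N_2* ≈ 18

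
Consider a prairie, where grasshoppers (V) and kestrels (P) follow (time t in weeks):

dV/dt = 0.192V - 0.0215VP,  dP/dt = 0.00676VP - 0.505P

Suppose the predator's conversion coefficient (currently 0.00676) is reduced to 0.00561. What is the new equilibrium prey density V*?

At the interior fixed point, setting dP/dt = 0 with P > 0 fixes V* = (predator death rate)/(VP coefficient) — independent of the other coefficients.
With the change, V* = 0.505/0.00561 = 90; it rises from 74.7.

V* ≈ 90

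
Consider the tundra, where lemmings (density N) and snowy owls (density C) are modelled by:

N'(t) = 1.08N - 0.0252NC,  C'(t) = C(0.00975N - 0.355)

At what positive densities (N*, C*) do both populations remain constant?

N* ≈ 36.4, C* ≈ 42.9

Set dC/dt = 0 with C > 0: 0.00975N - 0.355 = 0, so N* = 0.355/0.00975 = 36.4.
Set dN/dt = 0 with N > 0: 1.08 - 0.0252C = 0, so C* = 1.08/0.0252 = 42.9.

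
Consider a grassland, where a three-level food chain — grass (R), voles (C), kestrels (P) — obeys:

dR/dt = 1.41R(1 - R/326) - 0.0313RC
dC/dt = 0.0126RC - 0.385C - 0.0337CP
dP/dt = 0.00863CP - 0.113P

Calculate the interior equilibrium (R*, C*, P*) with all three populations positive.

From dP/dt = 0: 0.00863C* = 0.113, so C* = 13.1.
From dR/dt = 0: 1.41(1 - R*/326) = 0.0313·13.1, giving R* = 326·(1 - 0.291) = 231.
From dC/dt = 0: 0.0126·231 - 0.385 = 0.0337P*, so P* = 2.53/0.0337 = 75.

R* ≈ 231, C* ≈ 13.1, P* ≈ 75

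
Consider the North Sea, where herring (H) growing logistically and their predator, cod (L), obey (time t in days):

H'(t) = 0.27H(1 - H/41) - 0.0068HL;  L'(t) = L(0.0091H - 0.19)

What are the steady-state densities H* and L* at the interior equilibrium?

H* ≈ 20.9, L* ≈ 19.5

From dL/dt = 0 with L > 0: 0.0091H* = 0.19, so H* = 20.9.
Substitute into dH/dt = 0: 0.27(1 - 20.9/41) = 0.0068L*.
The bracket is 0.491, giving L* = 0.133/0.0068 = 19.5.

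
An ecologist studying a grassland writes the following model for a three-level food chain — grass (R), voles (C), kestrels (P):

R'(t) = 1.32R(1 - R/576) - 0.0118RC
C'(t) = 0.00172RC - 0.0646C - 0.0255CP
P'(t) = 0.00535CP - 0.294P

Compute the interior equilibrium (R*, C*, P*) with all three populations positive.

From dP/dt = 0: 0.00535C* = 0.294, so C* = 55.
From dR/dt = 0: 1.32(1 - R*/576) = 0.0118·55, giving R* = 576·(1 - 0.491) = 293.
From dC/dt = 0: 0.00172·293 - 0.0646 = 0.0255P*, so P* = 0.439/0.0255 = 17.2.

R* ≈ 293, C* ≈ 55, P* ≈ 17.2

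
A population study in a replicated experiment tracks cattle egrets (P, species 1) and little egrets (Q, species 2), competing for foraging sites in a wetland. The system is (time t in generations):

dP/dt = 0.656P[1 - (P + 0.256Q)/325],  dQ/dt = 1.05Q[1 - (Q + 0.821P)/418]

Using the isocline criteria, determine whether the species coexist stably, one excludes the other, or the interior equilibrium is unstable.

stable coexistence

Compare the nullcline intercepts: K1/α12 = 325/0.256 = 1270 > K2 = 418; K2/α21 = 418/0.821 = 509 > K1 = 325.
Since both inequalities hold, each species can invade when rare, so the interior equilibrium is stable.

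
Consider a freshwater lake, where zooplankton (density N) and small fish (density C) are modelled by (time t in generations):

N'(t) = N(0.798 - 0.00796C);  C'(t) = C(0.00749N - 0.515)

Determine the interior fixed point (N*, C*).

N* ≈ 68.8, C* ≈ 100

Set dC/dt = 0 with C > 0: 0.00749N - 0.515 = 0, so N* = 0.515/0.00749 = 68.8.
Set dN/dt = 0 with N > 0: 0.798 - 0.00796C = 0, so C* = 0.798/0.00796 = 100.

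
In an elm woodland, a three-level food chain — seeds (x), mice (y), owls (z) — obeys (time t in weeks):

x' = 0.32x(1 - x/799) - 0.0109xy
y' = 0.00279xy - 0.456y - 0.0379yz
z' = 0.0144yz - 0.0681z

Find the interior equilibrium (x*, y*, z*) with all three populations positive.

x* ≈ 670, y* ≈ 4.73, z* ≈ 37.3

From dz/dt = 0: 0.0144y* = 0.0681, so y* = 4.73.
From dx/dt = 0: 0.32(1 - x*/799) = 0.0109·4.73, giving x* = 799·(1 - 0.161) = 670.
From dy/dt = 0: 0.00279·670 - 0.456 = 0.0379z*, so z* = 1.41/0.0379 = 37.3.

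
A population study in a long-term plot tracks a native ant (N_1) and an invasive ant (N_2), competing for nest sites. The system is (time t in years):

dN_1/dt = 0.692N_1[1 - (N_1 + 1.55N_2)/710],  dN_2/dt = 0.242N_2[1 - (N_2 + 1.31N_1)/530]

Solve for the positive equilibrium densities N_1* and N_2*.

N_1* ≈ 108, N_2* ≈ 388

Setting both brackets to zero gives the nullclines N_1 + 1.55N_2 = 710 and 1.31N_1 + N_2 = 530.
Substituting N_2 = 530 - 1.31N_1 into the first: N_1(1 - 1.55·1.31) = 710 - 1.55·530.
So N_1* = -112/-1.03 = 108, and then N_2* = 530 - 1.31·108 = 388.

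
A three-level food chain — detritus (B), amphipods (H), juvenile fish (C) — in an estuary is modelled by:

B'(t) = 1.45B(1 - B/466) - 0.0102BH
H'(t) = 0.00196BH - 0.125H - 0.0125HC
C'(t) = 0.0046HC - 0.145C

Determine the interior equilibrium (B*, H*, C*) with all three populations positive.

B* ≈ 363, H* ≈ 31.5, C* ≈ 46.9

From dC/dt = 0: 0.0046H* = 0.145, so H* = 31.5.
From dB/dt = 0: 1.45(1 - B*/466) = 0.0102·31.5, giving B* = 466·(1 - 0.222) = 363.
From dH/dt = 0: 0.00196·363 - 0.125 = 0.0125C*, so C* = 0.586/0.0125 = 46.9.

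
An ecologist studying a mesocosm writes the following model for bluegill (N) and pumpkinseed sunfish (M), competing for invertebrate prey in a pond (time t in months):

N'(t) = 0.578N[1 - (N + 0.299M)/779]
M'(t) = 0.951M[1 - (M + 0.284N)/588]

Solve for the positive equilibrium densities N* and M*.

N* ≈ 659, M* ≈ 401

Setting both brackets to zero gives the nullclines N + 0.299M = 779 and 0.284N + M = 588.
Substituting M = 588 - 0.284N into the first: N(1 - 0.299·0.284) = 779 - 0.299·588.
So N* = 603/0.915 = 659, and then M* = 588 - 0.284·659 = 401.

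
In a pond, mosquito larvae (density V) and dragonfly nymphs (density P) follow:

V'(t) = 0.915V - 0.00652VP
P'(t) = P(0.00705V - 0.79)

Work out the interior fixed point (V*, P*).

V* ≈ 112, P* ≈ 140

Set dP/dt = 0 with P > 0: 0.00705V - 0.79 = 0, so V* = 0.79/0.00705 = 112.
Set dV/dt = 0 with V > 0: 0.915 - 0.00652P = 0, so P* = 0.915/0.00652 = 140.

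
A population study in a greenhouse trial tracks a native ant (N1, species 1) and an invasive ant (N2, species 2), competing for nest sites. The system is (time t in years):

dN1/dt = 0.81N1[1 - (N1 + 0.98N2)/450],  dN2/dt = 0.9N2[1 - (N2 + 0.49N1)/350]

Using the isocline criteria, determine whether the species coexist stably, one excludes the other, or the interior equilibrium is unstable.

stable coexistence

Compare the nullcline intercepts: K1/α12 = 450/0.98 = 459 > K2 = 350; K2/α21 = 350/0.49 = 714 > K1 = 450.
Since both inequalities hold, each species can invade when rare, so the interior equilibrium is stable.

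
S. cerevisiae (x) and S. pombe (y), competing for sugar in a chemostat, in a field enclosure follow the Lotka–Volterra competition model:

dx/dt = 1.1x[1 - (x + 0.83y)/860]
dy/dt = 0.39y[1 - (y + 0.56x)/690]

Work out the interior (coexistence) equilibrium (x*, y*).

x* ≈ 537, y* ≈ 389

Setting both brackets to zero gives the nullclines x + 0.83y = 860 and 0.56x + y = 690.
Substituting y = 690 - 0.56x into the first: x(1 - 0.83·0.56) = 860 - 0.83·690.
So x* = 287/0.535 = 537, and then y* = 690 - 0.56·537 = 389.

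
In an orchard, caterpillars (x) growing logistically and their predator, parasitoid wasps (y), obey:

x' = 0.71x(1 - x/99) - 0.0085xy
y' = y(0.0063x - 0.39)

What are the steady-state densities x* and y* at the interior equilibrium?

x* ≈ 61.9, y* ≈ 31.3

From dy/dt = 0 with y > 0: 0.0063x* = 0.39, so x* = 61.9.
Substitute into dx/dt = 0: 0.71(1 - 61.9/99) = 0.0085y*.
The bracket is 0.375, giving y* = 0.266/0.0085 = 31.3.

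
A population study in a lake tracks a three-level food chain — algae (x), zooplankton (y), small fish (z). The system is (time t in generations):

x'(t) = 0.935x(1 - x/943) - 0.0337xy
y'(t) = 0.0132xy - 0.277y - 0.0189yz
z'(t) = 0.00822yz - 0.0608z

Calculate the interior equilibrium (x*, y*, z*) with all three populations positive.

x* ≈ 692, y* ≈ 7.4, z* ≈ 468

From dz/dt = 0: 0.00822y* = 0.0608, so y* = 7.4.
From dx/dt = 0: 0.935(1 - x*/943) = 0.0337·7.4, giving x* = 943·(1 - 0.267) = 692.
From dy/dt = 0: 0.0132·692 - 0.277 = 0.0189z*, so z* = 8.85/0.0189 = 468.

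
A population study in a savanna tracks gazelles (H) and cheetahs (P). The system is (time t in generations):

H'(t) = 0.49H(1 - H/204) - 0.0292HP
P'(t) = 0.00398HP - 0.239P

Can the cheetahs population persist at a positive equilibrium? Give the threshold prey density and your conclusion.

The predator equation gives dP/dt > 0 only when H > 0.239/0.00398 = 60.1.
Without the predator, H → K = 204. Since 204 > 60.1, the predator can invade and persist.

Threshold H = 60.1; K > 60.1, so yes, the predator persists.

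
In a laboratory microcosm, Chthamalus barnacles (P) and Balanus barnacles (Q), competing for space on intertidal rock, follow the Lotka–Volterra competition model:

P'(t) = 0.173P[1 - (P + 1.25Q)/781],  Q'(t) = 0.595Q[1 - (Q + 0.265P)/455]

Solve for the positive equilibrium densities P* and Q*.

P* ≈ 317, Q* ≈ 371

Setting both brackets to zero gives the nullclines P + 1.25Q = 781 and 0.265P + Q = 455.
Substituting Q = 455 - 0.265P into the first: P(1 - 1.25·0.265) = 781 - 1.25·455.
So P* = 212/0.669 = 317, and then Q* = 455 - 0.265·317 = 371.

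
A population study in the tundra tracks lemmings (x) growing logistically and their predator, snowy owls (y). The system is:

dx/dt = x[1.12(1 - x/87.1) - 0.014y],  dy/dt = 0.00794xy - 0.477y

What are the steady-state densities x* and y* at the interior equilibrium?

x* ≈ 60.1, y* ≈ 24.8

From dy/dt = 0 with y > 0: 0.00794x* = 0.477, so x* = 60.1.
Substitute into dx/dt = 0: 1.12(1 - 60.1/87.1) = 0.014y*.
The bracket is 0.31, giving y* = 0.348/0.014 = 24.8.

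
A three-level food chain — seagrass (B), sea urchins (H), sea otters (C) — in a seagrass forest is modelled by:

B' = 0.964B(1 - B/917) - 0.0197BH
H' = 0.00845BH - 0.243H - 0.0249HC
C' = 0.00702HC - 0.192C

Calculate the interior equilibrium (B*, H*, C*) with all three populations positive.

B* ≈ 404, H* ≈ 27.4, C* ≈ 127

From dC/dt = 0: 0.00702H* = 0.192, so H* = 27.4.
From dB/dt = 0: 0.964(1 - B*/917) = 0.0197·27.4, giving B* = 917·(1 - 0.559) = 404.
From dH/dt = 0: 0.00845·404 - 0.243 = 0.0249C*, so C* = 3.17/0.0249 = 127.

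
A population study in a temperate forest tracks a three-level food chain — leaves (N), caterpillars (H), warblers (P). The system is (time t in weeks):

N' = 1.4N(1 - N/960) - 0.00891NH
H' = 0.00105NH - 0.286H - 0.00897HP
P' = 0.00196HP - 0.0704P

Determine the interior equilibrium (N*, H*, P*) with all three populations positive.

N* ≈ 741, H* ≈ 35.9, P* ≈ 54.8

From dP/dt = 0: 0.00196H* = 0.0704, so H* = 35.9.
From dN/dt = 0: 1.4(1 - N*/960) = 0.00891·35.9, giving N* = 960·(1 - 0.229) = 741.
From dH/dt = 0: 0.00105·741 - 0.286 = 0.00897P*, so P* = 0.492/0.00897 = 54.8.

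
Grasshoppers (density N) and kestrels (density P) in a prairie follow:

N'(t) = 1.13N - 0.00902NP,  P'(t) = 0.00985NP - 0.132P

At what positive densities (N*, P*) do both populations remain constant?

Set dP/dt = 0 with P > 0: 0.00985N - 0.132 = 0, so N* = 0.132/0.00985 = 13.4.
Set dN/dt = 0 with N > 0: 1.13 - 0.00902P = 0, so P* = 1.13/0.00902 = 125.

N* ≈ 13.4, P* ≈ 125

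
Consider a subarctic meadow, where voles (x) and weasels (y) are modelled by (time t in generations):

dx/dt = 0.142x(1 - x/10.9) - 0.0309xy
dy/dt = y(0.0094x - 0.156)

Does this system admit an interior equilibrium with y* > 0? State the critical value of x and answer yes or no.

Threshold x = 16.6; K < 16.6, so no, the predator goes extinct.

The predator equation gives dy/dt > 0 only when x > 0.156/0.0094 = 16.6.
Without the predator, x → K = 10.9. Since 10.9 < 16.6, the predator cannot invade.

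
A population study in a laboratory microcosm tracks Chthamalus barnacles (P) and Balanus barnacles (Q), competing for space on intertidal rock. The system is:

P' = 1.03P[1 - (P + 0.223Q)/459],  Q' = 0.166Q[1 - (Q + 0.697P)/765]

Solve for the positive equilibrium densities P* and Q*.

Setting both brackets to zero gives the nullclines P + 0.223Q = 459 and 0.697P + Q = 765.
Substituting Q = 765 - 0.697P into the first: P(1 - 0.223·0.697) = 459 - 0.223·765.
So P* = 288/0.845 = 341, and then Q* = 765 - 0.697·341 = 527.

P* ≈ 341, Q* ≈ 527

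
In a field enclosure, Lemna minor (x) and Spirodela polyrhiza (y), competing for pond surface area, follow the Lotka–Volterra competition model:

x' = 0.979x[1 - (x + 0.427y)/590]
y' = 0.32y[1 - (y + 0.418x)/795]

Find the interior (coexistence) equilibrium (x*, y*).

Setting both brackets to zero gives the nullclines x + 0.427y = 590 and 0.418x + y = 795.
Substituting y = 795 - 0.418x into the first: x(1 - 0.427·0.418) = 590 - 0.427·795.
So x* = 251/0.822 = 305, and then y* = 795 - 0.418·305 = 668.

x* ≈ 305, y* ≈ 668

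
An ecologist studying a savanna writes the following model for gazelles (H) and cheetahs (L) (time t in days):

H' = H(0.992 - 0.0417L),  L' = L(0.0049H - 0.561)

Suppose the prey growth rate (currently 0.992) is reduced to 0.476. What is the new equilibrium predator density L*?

L* ≈ 11.4

At the interior fixed point, setting dH/dt = 0 with H > 0 fixes L* = (prey growth rate)/(HL coefficient) — independent of the other coefficients.
With the change, L* = 0.476/0.0417 = 11.4; it falls from 23.8.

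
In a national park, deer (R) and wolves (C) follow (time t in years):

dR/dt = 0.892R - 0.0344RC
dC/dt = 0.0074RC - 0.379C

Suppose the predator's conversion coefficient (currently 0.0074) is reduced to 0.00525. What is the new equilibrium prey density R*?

R* ≈ 72.2

At the interior fixed point, setting dC/dt = 0 with C > 0 fixes R* = (predator death rate)/(RC coefficient) — independent of the other coefficients.
With the change, R* = 0.379/0.00525 = 72.2; it rises from 51.2.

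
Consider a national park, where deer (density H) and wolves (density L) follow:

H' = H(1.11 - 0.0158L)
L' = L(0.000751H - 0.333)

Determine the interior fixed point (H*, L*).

H* ≈ 443, L* ≈ 70.3

Set dL/dt = 0 with L > 0: 0.000751H - 0.333 = 0, so H* = 0.333/0.000751 = 443.
Set dH/dt = 0 with H > 0: 1.11 - 0.0158L = 0, so L* = 1.11/0.0158 = 70.3.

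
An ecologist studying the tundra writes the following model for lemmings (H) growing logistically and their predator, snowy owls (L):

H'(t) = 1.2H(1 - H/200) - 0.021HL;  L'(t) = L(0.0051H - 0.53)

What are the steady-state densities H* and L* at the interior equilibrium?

From dL/dt = 0 with L > 0: 0.0051H* = 0.53, so H* = 104.
Substitute into dH/dt = 0: 1.2(1 - 104/200) = 0.021L*.
The bracket is 0.48, giving L* = 0.576/0.021 = 27.5.

H* ≈ 104, L* ≈ 27.5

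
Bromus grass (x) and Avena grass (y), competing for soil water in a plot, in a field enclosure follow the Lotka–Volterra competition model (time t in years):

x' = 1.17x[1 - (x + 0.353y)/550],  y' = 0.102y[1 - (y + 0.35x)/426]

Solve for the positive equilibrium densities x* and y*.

Setting both brackets to zero gives the nullclines x + 0.353y = 550 and 0.35x + y = 426.
Substituting y = 426 - 0.35x into the first: x(1 - 0.353·0.35) = 550 - 0.353·426.
So x* = 400/0.876 = 456, and then y* = 426 - 0.35·456 = 266.

x* ≈ 456, y* ≈ 266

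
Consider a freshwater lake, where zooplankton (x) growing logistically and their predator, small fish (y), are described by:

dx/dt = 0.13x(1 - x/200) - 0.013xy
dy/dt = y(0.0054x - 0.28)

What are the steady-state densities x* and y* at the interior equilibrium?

x* ≈ 51.9, y* ≈ 7.41

From dy/dt = 0 with y > 0: 0.0054x* = 0.28, so x* = 51.9.
Substitute into dx/dt = 0: 0.13(1 - 51.9/200) = 0.013y*.
The bracket is 0.741, giving y* = 0.0963/0.013 = 7.41.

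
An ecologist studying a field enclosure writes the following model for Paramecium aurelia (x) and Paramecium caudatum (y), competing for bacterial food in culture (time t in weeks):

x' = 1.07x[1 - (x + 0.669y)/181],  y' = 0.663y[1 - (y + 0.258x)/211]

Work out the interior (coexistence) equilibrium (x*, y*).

Setting both brackets to zero gives the nullclines x + 0.669y = 181 and 0.258x + y = 211.
Substituting y = 211 - 0.258x into the first: x(1 - 0.669·0.258) = 181 - 0.669·211.
So x* = 39.8/0.827 = 48.2, and then y* = 211 - 0.258·48.2 = 199.

x* ≈ 48.2, y* ≈ 199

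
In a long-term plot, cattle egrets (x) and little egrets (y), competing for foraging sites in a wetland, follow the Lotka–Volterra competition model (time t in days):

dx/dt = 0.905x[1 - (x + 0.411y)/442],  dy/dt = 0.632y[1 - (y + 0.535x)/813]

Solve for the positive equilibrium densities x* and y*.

Setting both brackets to zero gives the nullclines x + 0.411y = 442 and 0.535x + y = 813.
Substituting y = 813 - 0.535x into the first: x(1 - 0.411·0.535) = 442 - 0.411·813.
So x* = 108/0.78 = 138, and then y* = 813 - 0.535·138 = 739.

x* ≈ 138, y* ≈ 739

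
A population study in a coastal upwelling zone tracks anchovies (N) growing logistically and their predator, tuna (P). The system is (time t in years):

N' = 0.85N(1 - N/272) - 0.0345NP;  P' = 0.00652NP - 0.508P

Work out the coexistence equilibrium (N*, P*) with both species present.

From dP/dt = 0 with P > 0: 0.00652N* = 0.508, so N* = 77.9.
Substitute into dN/dt = 0: 0.85(1 - 77.9/272) = 0.0345P*.
The bracket is 0.714, giving P* = 0.607/0.0345 = 17.6.

N* ≈ 77.9, P* ≈ 17.6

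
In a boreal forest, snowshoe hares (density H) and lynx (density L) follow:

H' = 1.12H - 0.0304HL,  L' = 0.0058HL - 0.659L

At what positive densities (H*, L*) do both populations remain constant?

H* ≈ 114, L* ≈ 36.8

Set dL/dt = 0 with L > 0: 0.0058H - 0.659 = 0, so H* = 0.659/0.0058 = 114.
Set dH/dt = 0 with H > 0: 1.12 - 0.0304L = 0, so L* = 1.12/0.0304 = 36.8.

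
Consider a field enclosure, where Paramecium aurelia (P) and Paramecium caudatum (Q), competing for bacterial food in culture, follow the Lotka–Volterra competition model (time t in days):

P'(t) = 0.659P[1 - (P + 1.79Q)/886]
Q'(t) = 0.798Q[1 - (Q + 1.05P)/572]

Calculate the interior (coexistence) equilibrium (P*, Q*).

P* ≈ 157, Q* ≈ 407

Setting both brackets to zero gives the nullclines P + 1.79Q = 886 and 1.05P + Q = 572.
Substituting Q = 572 - 1.05P into the first: P(1 - 1.79·1.05) = 886 - 1.79·572.
So P* = -138/-0.88 = 157, and then Q* = 572 - 1.05·157 = 407.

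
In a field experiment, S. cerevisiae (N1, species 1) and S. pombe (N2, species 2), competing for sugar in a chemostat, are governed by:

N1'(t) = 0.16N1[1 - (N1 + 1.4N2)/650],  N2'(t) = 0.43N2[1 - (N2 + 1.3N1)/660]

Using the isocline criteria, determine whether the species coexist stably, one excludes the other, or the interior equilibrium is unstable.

unstable coexistence (outcome depends on initial conditions)

Compare the nullcline intercepts: K1/α12 = 650/1.4 = 464 < K2 = 660; K2/α21 = 660/1.3 = 508 < K1 = 650.
Since both are reversed, neither can invade when rare; the interior point is a saddle.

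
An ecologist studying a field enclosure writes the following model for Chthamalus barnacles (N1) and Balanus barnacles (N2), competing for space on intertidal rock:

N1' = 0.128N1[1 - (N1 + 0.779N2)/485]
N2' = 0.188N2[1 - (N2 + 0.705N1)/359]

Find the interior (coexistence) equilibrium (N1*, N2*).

N1* ≈ 455, N2* ≈ 37.9

Setting both brackets to zero gives the nullclines N1 + 0.779N2 = 485 and 0.705N1 + N2 = 359.
Substituting N2 = 359 - 0.705N1 into the first: N1(1 - 0.779·0.705) = 485 - 0.779·359.
So N1* = 205/0.451 = 455, and then N2* = 359 - 0.705·455 = 37.9.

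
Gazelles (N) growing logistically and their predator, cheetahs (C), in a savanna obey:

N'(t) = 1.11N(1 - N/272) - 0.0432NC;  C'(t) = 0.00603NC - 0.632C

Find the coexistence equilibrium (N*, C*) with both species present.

N* ≈ 105, C* ≈ 15.8

From dC/dt = 0 with C > 0: 0.00603N* = 0.632, so N* = 105.
Substitute into dN/dt = 0: 1.11(1 - 105/272) = 0.0432C*.
The bracket is 0.615, giving C* = 0.682/0.0432 = 15.8.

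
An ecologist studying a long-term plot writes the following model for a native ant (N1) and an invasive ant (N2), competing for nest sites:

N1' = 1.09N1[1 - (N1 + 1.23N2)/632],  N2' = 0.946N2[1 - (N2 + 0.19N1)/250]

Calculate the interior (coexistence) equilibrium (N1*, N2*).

N1* ≈ 423, N2* ≈ 170

Setting both brackets to zero gives the nullclines N1 + 1.23N2 = 632 and 0.19N1 + N2 = 250.
Substituting N2 = 250 - 0.19N1 into the first: N1(1 - 1.23·0.19) = 632 - 1.23·250.
So N1* = 324/0.766 = 423, and then N2* = 250 - 0.19·423 = 170.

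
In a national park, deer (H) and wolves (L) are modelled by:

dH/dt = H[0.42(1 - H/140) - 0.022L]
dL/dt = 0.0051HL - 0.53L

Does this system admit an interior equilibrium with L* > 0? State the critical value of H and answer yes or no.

Threshold H = 104; K > 104, so yes, the predator persists.

The predator equation gives dL/dt > 0 only when H > 0.53/0.0051 = 104.
Without the predator, H → K = 140. Since 140 > 104, the predator can invade and persist.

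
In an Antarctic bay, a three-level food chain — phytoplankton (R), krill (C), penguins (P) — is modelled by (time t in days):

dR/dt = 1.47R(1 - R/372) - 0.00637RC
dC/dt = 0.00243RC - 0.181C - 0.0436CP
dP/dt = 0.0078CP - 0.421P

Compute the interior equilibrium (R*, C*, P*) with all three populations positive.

From dP/dt = 0: 0.0078C* = 0.421, so C* = 54.
From dR/dt = 0: 1.47(1 - R*/372) = 0.00637·54, giving R* = 372·(1 - 0.234) = 285.
From dC/dt = 0: 0.00243·285 - 0.181 = 0.0436P*, so P* = 0.512/0.0436 = 11.7.

R* ≈ 285, C* ≈ 54, P* ≈ 11.7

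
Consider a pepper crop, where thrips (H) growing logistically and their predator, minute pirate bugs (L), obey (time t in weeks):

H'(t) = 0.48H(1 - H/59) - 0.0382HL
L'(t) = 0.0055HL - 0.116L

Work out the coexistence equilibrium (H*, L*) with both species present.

H* ≈ 21.1, L* ≈ 8.07

From dL/dt = 0 with L > 0: 0.0055H* = 0.116, so H* = 21.1.
Substitute into dH/dt = 0: 0.48(1 - 21.1/59) = 0.0382L*.
The bracket is 0.643, giving L* = 0.308/0.0382 = 8.07.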